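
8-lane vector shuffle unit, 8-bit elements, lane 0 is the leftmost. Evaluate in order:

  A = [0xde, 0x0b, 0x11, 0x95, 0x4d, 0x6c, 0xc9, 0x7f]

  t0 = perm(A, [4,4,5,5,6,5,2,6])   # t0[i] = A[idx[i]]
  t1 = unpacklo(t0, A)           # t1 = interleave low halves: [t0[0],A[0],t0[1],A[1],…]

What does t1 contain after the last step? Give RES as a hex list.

RES = [0x4d, 0xde, 0x4d, 0x0b, 0x6c, 0x11, 0x6c, 0x95]

t0 = [0x4d, 0x4d, 0x6c, 0x6c, 0xc9, 0x6c, 0x11, 0xc9]
t1 = [0x4d, 0xde, 0x4d, 0x0b, 0x6c, 0x11, 0x6c, 0x95]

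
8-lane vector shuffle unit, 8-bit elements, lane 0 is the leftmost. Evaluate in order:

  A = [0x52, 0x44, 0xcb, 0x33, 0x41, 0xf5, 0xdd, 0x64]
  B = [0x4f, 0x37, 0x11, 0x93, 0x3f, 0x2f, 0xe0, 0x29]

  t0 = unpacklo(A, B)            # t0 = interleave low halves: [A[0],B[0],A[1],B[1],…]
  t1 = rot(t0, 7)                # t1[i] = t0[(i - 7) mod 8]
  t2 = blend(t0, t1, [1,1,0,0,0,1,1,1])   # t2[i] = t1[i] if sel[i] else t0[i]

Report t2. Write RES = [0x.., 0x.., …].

RES = [ 0x4f  0x44  0x44  0x37  0xcb  0x33  0x93  0x52 ]

  t0: 52 4f 44 37 cb 11 33 93
  t1: 4f 44 37 cb 11 33 93 52
  t2: 4f 44 44 37 cb 33 93 52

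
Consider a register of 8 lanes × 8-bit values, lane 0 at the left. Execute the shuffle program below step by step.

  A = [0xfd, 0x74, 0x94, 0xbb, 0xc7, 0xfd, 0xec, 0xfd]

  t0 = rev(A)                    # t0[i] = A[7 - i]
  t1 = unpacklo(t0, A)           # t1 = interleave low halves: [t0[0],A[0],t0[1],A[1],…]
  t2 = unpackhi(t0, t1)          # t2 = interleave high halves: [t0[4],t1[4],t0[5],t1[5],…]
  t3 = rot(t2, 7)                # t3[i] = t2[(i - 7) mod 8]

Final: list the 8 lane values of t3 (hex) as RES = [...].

RES = [ 0xfd  0x94  0x94  0x74  0xc7  0xfd  0xbb  0xbb ]

  t0: fd ec fd c7 bb 94 74 fd
  t1: fd fd ec 74 fd 94 c7 bb
  t2: bb fd 94 94 74 c7 fd bb
  t3: fd 94 94 74 c7 fd bb bb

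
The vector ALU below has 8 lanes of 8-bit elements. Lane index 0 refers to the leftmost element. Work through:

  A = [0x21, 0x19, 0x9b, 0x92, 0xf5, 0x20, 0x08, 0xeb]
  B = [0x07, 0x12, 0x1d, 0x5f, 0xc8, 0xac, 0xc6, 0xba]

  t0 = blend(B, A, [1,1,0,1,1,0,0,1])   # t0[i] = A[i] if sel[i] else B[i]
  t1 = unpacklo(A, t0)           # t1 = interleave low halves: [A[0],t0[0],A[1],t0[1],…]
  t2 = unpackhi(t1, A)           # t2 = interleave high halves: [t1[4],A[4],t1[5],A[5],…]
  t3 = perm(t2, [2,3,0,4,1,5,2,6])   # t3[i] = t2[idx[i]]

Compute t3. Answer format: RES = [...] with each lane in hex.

t0 = [0x21, 0x19, 0x1d, 0x92, 0xf5, 0xac, 0xc6, 0xeb]
t1 = [0x21, 0x21, 0x19, 0x19, 0x9b, 0x1d, 0x92, 0x92]
t2 = [0x9b, 0xf5, 0x1d, 0x20, 0x92, 0x08, 0x92, 0xeb]
t3 = [0x1d, 0x20, 0x9b, 0x92, 0xf5, 0x08, 0x1d, 0x92]

RES = [ 0x1d  0x20  0x9b  0x92  0xf5  0x08  0x1d  0x92 ]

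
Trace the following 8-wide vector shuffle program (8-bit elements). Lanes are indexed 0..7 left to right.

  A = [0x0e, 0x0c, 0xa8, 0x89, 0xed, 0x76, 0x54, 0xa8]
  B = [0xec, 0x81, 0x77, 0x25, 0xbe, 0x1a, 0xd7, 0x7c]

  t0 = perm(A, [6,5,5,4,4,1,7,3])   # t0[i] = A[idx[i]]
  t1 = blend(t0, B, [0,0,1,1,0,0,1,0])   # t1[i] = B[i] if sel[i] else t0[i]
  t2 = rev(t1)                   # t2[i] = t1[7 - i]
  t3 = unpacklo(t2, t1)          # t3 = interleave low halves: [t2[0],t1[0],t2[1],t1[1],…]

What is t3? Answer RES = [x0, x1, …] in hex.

RES = [0x89, 0x54, 0xd7, 0x76, 0x0c, 0x77, 0xed, 0x25]

t0 = [0x54, 0x76, 0x76, 0xed, 0xed, 0x0c, 0xa8, 0x89]
t1 = [0x54, 0x76, 0x77, 0x25, 0xed, 0x0c, 0xd7, 0x89]
t2 = [0x89, 0xd7, 0x0c, 0xed, 0x25, 0x77, 0x76, 0x54]
t3 = [0x89, 0x54, 0xd7, 0x76, 0x0c, 0x77, 0xed, 0x25]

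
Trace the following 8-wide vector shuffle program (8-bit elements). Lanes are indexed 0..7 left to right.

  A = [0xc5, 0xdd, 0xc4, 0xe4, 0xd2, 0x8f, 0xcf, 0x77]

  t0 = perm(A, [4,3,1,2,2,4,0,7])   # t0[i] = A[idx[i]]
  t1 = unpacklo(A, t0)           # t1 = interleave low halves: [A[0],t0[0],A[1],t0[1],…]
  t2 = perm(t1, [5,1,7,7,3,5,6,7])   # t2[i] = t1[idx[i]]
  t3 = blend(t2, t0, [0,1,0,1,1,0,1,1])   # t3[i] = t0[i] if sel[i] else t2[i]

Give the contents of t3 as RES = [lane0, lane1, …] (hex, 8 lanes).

t0 = [0xd2, 0xe4, 0xdd, 0xc4, 0xc4, 0xd2, 0xc5, 0x77]
t1 = [0xc5, 0xd2, 0xdd, 0xe4, 0xc4, 0xdd, 0xe4, 0xc4]
t2 = [0xdd, 0xd2, 0xc4, 0xc4, 0xe4, 0xdd, 0xe4, 0xc4]
t3 = [0xdd, 0xe4, 0xc4, 0xc4, 0xc4, 0xdd, 0xc5, 0x77]

RES = [0xdd, 0xe4, 0xc4, 0xc4, 0xc4, 0xdd, 0xc5, 0x77]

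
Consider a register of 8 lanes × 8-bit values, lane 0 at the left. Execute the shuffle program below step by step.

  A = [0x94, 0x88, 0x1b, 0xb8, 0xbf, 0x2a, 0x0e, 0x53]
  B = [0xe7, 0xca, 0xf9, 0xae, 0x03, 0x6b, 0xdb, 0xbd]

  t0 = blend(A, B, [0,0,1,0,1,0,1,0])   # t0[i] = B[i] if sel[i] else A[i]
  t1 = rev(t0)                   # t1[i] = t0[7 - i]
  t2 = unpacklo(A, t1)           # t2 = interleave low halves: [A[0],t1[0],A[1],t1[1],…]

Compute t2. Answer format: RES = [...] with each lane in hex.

  t0: 94 88 f9 b8 03 2a db 53
  t1: 53 db 2a 03 b8 f9 88 94
  t2: 94 53 88 db 1b 2a b8 03

RES = [0x94, 0x53, 0x88, 0xdb, 0x1b, 0x2a, 0xb8, 0x03]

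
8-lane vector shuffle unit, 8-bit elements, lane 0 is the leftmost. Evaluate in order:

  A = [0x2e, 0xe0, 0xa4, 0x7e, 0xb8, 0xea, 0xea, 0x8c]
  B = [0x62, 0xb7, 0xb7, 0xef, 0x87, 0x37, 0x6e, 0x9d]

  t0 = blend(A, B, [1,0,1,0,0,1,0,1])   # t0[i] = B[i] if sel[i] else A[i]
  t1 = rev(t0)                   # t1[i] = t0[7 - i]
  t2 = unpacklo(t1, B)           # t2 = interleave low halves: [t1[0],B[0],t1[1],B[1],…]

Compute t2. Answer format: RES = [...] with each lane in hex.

RES = [0x9d, 0x62, 0xea, 0xb7, 0x37, 0xb7, 0xb8, 0xef]

t0 = [0x62, 0xe0, 0xb7, 0x7e, 0xb8, 0x37, 0xea, 0x9d]
t1 = [0x9d, 0xea, 0x37, 0xb8, 0x7e, 0xb7, 0xe0, 0x62]
t2 = [0x9d, 0x62, 0xea, 0xb7, 0x37, 0xb7, 0xb8, 0xef]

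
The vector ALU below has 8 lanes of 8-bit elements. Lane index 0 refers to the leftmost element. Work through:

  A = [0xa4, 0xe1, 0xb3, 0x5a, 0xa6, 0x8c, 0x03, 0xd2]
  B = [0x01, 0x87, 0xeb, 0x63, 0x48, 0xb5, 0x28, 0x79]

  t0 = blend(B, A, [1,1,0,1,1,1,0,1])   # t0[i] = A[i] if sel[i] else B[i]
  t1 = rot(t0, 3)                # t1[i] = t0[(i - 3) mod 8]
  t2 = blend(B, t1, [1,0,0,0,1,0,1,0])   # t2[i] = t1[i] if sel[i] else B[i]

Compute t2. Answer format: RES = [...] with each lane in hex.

RES = [ 0x8c  0x87  0xeb  0x63  0xe1  0xb5  0x5a  0x79 ]

→ t0 |a4|e1|eb|5a|a6|8c|28|d2|
→ t1 |8c|28|d2|a4|e1|eb|5a|a6|
→ t2 |8c|87|eb|63|e1|b5|5a|79|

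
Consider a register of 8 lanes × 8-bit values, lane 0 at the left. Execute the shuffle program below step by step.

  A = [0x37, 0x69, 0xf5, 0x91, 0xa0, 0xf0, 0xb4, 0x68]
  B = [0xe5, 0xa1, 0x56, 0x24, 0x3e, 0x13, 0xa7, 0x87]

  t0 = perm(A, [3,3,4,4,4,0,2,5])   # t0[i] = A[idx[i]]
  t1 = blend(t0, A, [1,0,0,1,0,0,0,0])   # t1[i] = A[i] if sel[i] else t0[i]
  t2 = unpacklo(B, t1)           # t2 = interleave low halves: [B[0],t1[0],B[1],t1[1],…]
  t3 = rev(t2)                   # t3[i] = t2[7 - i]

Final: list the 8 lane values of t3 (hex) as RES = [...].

RES = [ 0x91  0x24  0xa0  0x56  0x91  0xa1  0x37  0xe5 ]

→ t0 |91|91|a0|a0|a0|37|f5|f0|
→ t1 |37|91|a0|91|a0|37|f5|f0|
→ t2 |e5|37|a1|91|56|a0|24|91|
→ t3 |91|24|a0|56|91|a1|37|e5|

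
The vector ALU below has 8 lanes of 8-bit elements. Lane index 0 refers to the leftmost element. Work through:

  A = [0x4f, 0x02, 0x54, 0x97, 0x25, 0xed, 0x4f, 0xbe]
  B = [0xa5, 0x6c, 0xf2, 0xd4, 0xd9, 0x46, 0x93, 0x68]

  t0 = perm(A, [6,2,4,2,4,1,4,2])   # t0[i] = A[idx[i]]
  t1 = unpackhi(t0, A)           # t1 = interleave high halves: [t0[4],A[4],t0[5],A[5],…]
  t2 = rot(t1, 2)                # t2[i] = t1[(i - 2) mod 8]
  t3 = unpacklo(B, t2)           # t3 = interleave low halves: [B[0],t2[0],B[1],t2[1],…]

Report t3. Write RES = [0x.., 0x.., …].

  t0: 4f 54 25 54 25 02 25 54
  t1: 25 25 02 ed 25 4f 54 be
  t2: 54 be 25 25 02 ed 25 4f
  t3: a5 54 6c be f2 25 d4 25

RES = [0xa5, 0x54, 0x6c, 0xbe, 0xf2, 0x25, 0xd4, 0x25]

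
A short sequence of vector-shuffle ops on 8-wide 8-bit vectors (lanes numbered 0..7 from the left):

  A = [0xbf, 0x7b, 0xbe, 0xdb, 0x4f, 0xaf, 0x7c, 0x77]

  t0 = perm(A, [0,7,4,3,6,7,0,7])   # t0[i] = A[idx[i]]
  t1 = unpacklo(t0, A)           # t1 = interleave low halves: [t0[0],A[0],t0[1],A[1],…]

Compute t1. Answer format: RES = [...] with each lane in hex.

RES = [0xbf, 0xbf, 0x77, 0x7b, 0x4f, 0xbe, 0xdb, 0xdb]

→ t0 |bf|77|4f|db|7c|77|bf|77|
→ t1 |bf|bf|77|7b|4f|be|db|db|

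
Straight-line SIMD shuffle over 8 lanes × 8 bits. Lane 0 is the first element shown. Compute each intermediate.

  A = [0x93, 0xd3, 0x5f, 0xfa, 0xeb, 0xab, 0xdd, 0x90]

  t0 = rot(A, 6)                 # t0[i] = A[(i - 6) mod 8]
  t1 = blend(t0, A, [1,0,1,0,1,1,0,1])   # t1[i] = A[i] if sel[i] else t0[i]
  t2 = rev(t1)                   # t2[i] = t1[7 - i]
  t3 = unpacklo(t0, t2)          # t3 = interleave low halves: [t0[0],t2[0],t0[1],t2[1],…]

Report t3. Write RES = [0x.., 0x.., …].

t0 = [0x5f, 0xfa, 0xeb, 0xab, 0xdd, 0x90, 0x93, 0xd3]
t1 = [0x93, 0xfa, 0x5f, 0xab, 0xeb, 0xab, 0x93, 0x90]
t2 = [0x90, 0x93, 0xab, 0xeb, 0xab, 0x5f, 0xfa, 0x93]
t3 = [0x5f, 0x90, 0xfa, 0x93, 0xeb, 0xab, 0xab, 0xeb]

RES = [0x5f, 0x90, 0xfa, 0x93, 0xeb, 0xab, 0xab, 0xeb]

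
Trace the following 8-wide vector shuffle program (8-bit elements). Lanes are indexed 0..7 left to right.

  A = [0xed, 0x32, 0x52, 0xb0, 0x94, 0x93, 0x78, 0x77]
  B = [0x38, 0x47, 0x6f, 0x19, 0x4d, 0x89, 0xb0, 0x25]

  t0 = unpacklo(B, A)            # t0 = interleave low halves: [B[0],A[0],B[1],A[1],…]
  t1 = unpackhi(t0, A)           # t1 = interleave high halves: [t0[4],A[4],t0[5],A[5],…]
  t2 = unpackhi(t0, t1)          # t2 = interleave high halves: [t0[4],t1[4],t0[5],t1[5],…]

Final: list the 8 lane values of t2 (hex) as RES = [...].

RES = [0x6f, 0x19, 0x52, 0x78, 0x19, 0xb0, 0xb0, 0x77]

t0 = [0x38, 0xed, 0x47, 0x32, 0x6f, 0x52, 0x19, 0xb0]
t1 = [0x6f, 0x94, 0x52, 0x93, 0x19, 0x78, 0xb0, 0x77]
t2 = [0x6f, 0x19, 0x52, 0x78, 0x19, 0xb0, 0xb0, 0x77]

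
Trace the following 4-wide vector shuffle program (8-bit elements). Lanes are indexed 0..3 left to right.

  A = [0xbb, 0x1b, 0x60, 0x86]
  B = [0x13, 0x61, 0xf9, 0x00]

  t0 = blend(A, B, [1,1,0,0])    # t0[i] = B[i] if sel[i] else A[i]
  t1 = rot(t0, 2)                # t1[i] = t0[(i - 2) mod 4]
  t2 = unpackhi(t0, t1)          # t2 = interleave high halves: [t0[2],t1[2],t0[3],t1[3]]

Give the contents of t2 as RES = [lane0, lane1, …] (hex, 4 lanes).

RES = [ 0x60  0x13  0x86  0x61 ]

t0 = [0x13, 0x61, 0x60, 0x86]
t1 = [0x60, 0x86, 0x13, 0x61]
t2 = [0x60, 0x13, 0x86, 0x61]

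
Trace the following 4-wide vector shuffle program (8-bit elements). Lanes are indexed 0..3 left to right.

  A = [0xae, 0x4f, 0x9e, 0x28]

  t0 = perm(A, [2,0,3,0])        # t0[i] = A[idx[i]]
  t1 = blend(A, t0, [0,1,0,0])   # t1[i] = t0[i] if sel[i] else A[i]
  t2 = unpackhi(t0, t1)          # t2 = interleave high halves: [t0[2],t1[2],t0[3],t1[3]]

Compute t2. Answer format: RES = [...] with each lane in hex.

t0 = [0x9e, 0xae, 0x28, 0xae]
t1 = [0xae, 0xae, 0x9e, 0x28]
t2 = [0x28, 0x9e, 0xae, 0x28]

RES = [0x28, 0x9e, 0xae, 0x28]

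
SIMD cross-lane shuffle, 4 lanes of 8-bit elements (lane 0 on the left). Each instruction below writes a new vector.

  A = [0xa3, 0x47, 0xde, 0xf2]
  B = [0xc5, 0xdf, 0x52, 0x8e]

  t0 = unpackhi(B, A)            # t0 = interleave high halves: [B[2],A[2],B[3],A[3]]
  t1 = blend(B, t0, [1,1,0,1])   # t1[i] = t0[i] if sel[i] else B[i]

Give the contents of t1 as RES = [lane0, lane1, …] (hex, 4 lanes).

→ t0 |52|de|8e|f2|
→ t1 |52|de|52|f2|

RES = [ 0x52  0xde  0x52  0xf2 ]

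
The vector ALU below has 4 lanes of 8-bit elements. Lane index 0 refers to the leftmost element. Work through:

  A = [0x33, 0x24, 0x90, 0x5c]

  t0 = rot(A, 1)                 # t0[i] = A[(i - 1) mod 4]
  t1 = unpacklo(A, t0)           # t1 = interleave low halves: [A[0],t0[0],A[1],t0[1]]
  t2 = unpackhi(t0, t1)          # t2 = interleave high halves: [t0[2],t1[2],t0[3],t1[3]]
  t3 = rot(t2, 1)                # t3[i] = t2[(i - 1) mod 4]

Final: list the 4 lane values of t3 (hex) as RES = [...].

→ t0 |5c|33|24|90|
→ t1 |33|5c|24|33|
→ t2 |24|24|90|33|
→ t3 |33|24|24|90|

RES = [ 0x33  0x24  0x24  0x90 ]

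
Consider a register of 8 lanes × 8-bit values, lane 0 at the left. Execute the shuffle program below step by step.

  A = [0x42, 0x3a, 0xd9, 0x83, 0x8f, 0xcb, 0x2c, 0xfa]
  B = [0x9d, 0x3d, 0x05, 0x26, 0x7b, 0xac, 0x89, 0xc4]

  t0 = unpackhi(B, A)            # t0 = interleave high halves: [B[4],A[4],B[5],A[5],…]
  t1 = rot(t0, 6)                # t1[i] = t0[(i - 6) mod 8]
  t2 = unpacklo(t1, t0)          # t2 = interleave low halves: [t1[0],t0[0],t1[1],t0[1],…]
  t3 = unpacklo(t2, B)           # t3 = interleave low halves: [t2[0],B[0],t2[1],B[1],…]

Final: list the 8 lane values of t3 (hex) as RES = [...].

→ t0 |7b|8f|ac|cb|89|2c|c4|fa|
→ t1 |ac|cb|89|2c|c4|fa|7b|8f|
→ t2 |ac|7b|cb|8f|89|ac|2c|cb|
→ t3 |ac|9d|7b|3d|cb|05|8f|26|

RES = [ 0xac  0x9d  0x7b  0x3d  0xcb  0x05  0x8f  0x26 ]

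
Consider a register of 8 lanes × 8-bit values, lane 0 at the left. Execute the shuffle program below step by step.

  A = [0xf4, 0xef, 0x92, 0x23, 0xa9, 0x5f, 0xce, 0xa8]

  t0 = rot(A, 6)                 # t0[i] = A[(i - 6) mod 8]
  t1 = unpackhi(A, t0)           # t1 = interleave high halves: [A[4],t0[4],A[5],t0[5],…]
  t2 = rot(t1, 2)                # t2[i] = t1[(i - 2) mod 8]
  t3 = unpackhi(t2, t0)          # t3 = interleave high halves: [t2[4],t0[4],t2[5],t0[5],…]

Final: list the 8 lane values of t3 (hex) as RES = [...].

RES = [ 0x5f  0xce  0xa8  0xa8  0xce  0xf4  0xf4  0xef ]

t0 = [0x92, 0x23, 0xa9, 0x5f, 0xce, 0xa8, 0xf4, 0xef]
t1 = [0xa9, 0xce, 0x5f, 0xa8, 0xce, 0xf4, 0xa8, 0xef]
t2 = [0xa8, 0xef, 0xa9, 0xce, 0x5f, 0xa8, 0xce, 0xf4]
t3 = [0x5f, 0xce, 0xa8, 0xa8, 0xce, 0xf4, 0xf4, 0xef]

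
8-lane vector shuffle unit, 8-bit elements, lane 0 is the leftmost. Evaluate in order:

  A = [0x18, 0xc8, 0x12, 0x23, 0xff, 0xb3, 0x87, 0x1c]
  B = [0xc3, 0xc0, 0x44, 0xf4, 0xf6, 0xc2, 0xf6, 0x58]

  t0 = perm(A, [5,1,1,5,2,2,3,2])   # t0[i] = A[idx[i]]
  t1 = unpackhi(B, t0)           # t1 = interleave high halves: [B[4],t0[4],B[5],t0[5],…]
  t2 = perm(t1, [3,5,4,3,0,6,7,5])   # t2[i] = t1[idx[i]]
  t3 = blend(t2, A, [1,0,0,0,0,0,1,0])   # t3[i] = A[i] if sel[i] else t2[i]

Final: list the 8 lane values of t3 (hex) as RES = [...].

t0 = [0xb3, 0xc8, 0xc8, 0xb3, 0x12, 0x12, 0x23, 0x12]
t1 = [0xf6, 0x12, 0xc2, 0x12, 0xf6, 0x23, 0x58, 0x12]
t2 = [0x12, 0x23, 0xf6, 0x12, 0xf6, 0x58, 0x12, 0x23]
t3 = [0x18, 0x23, 0xf6, 0x12, 0xf6, 0x58, 0x87, 0x23]

RES = [0x18, 0x23, 0xf6, 0x12, 0xf6, 0x58, 0x87, 0x23]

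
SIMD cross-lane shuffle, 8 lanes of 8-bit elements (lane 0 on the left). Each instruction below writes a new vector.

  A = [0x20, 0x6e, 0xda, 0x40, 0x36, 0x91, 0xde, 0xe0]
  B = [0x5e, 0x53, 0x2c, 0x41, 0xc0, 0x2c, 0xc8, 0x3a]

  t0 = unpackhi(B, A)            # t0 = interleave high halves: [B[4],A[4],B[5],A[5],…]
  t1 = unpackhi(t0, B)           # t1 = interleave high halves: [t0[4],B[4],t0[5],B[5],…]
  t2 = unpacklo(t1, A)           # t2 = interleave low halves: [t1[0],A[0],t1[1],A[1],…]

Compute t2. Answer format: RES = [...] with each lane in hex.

RES = [ 0xc8  0x20  0xc0  0x6e  0xde  0xda  0x2c  0x40 ]

→ t0 |c0|36|2c|91|c8|de|3a|e0|
→ t1 |c8|c0|de|2c|3a|c8|e0|3a|
→ t2 |c8|20|c0|6e|de|da|2c|40|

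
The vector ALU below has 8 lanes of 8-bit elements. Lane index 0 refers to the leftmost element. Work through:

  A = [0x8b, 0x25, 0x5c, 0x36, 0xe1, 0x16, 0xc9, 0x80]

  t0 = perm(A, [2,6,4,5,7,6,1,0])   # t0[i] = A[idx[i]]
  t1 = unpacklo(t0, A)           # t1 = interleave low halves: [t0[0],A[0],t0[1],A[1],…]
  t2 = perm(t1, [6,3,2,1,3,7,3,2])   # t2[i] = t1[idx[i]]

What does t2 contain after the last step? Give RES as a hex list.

RES = [ 0x16  0x25  0xc9  0x8b  0x25  0x36  0x25  0xc9 ]

→ t0 |5c|c9|e1|16|80|c9|25|8b|
→ t1 |5c|8b|c9|25|e1|5c|16|36|
→ t2 |16|25|c9|8b|25|36|25|c9|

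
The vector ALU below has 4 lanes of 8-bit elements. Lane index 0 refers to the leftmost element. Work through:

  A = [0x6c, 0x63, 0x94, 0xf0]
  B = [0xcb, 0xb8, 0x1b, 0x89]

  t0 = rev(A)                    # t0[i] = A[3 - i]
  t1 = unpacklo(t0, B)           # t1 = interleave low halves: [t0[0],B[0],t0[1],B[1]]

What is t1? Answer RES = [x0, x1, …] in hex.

t0 = [0xf0, 0x94, 0x63, 0x6c]
t1 = [0xf0, 0xcb, 0x94, 0xb8]

RES = [ 0xf0  0xcb  0x94  0xb8 ]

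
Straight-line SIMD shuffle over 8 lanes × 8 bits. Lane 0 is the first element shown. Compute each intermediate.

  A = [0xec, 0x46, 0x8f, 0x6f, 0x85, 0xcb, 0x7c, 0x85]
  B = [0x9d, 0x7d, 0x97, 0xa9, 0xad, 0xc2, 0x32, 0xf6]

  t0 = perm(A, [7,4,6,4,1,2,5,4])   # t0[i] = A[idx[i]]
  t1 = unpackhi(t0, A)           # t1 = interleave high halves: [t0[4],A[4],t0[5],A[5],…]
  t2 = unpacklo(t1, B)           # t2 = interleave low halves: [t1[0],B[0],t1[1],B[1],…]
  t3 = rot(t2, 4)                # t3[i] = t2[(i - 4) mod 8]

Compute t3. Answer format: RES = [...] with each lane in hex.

RES = [ 0x8f  0x97  0xcb  0xa9  0x46  0x9d  0x85  0x7d ]

t0 = [0x85, 0x85, 0x7c, 0x85, 0x46, 0x8f, 0xcb, 0x85]
t1 = [0x46, 0x85, 0x8f, 0xcb, 0xcb, 0x7c, 0x85, 0x85]
t2 = [0x46, 0x9d, 0x85, 0x7d, 0x8f, 0x97, 0xcb, 0xa9]
t3 = [0x8f, 0x97, 0xcb, 0xa9, 0x46, 0x9d, 0x85, 0x7d]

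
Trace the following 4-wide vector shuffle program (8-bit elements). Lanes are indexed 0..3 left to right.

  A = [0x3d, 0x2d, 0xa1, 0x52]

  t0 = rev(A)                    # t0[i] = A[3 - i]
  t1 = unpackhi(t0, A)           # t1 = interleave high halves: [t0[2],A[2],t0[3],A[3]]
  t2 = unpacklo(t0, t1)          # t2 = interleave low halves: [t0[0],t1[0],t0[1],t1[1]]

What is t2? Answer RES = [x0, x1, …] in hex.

RES = [0x52, 0x2d, 0xa1, 0xa1]

  t0: 52 a1 2d 3d
  t1: 2d a1 3d 52
  t2: 52 2d a1 a1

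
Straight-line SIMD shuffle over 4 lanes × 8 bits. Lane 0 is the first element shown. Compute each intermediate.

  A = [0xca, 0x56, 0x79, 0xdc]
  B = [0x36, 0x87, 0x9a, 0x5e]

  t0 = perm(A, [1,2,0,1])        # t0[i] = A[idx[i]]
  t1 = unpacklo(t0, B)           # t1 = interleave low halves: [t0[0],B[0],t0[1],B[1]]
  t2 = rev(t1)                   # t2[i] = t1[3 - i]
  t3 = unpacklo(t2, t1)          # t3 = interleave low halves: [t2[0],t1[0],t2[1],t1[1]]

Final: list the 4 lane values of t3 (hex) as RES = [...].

RES = [0x87, 0x56, 0x79, 0x36]

t0 = [0x56, 0x79, 0xca, 0x56]
t1 = [0x56, 0x36, 0x79, 0x87]
t2 = [0x87, 0x79, 0x36, 0x56]
t3 = [0x87, 0x56, 0x79, 0x36]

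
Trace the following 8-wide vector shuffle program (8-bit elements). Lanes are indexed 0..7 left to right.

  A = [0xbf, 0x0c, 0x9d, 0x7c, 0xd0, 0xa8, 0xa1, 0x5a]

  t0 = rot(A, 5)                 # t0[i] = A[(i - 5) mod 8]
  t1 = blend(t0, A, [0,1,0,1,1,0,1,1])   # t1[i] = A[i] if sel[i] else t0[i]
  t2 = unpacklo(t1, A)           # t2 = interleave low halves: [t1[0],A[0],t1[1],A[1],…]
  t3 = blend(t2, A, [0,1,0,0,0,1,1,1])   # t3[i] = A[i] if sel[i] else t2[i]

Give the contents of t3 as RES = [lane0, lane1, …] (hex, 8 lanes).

RES = [0x7c, 0x0c, 0x0c, 0x0c, 0xa8, 0xa8, 0xa1, 0x5a]

t0 = [0x7c, 0xd0, 0xa8, 0xa1, 0x5a, 0xbf, 0x0c, 0x9d]
t1 = [0x7c, 0x0c, 0xa8, 0x7c, 0xd0, 0xbf, 0xa1, 0x5a]
t2 = [0x7c, 0xbf, 0x0c, 0x0c, 0xa8, 0x9d, 0x7c, 0x7c]
t3 = [0x7c, 0x0c, 0x0c, 0x0c, 0xa8, 0xa8, 0xa1, 0x5a]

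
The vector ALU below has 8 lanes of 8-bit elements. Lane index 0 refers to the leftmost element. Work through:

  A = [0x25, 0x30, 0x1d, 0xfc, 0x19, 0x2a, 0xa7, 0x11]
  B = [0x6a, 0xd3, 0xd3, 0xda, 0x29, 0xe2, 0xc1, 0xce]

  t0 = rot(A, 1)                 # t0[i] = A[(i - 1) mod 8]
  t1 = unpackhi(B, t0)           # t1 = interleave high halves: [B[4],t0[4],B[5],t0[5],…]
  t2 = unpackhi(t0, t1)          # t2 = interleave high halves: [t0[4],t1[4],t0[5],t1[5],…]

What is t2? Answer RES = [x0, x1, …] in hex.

→ t0 |11|25|30|1d|fc|19|2a|a7|
→ t1 |29|fc|e2|19|c1|2a|ce|a7|
→ t2 |fc|c1|19|2a|2a|ce|a7|a7|

RES = [0xfc, 0xc1, 0x19, 0x2a, 0x2a, 0xce, 0xa7, 0xa7]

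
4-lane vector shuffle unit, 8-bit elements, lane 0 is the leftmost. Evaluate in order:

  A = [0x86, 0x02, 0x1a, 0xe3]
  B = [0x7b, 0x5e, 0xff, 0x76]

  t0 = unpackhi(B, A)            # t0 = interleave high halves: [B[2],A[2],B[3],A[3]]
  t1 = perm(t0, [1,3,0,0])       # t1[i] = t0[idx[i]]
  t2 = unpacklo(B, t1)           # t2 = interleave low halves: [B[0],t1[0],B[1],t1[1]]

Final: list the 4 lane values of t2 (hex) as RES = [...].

→ t0 |ff|1a|76|e3|
→ t1 |1a|e3|ff|ff|
→ t2 |7b|1a|5e|e3|

RES = [ 0x7b  0x1a  0x5e  0xe3 ]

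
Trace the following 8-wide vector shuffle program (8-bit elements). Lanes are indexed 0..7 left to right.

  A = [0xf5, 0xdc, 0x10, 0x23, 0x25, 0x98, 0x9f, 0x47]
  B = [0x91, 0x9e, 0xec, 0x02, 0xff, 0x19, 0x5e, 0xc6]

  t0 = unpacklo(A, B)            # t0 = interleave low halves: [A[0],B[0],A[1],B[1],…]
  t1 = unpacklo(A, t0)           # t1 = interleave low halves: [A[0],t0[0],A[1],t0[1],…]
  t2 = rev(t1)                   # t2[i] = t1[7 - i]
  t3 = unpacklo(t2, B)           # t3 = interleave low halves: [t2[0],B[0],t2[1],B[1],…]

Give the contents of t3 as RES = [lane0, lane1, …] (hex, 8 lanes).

RES = [0x9e, 0x91, 0x23, 0x9e, 0xdc, 0xec, 0x10, 0x02]

  t0: f5 91 dc 9e 10 ec 23 02
  t1: f5 f5 dc 91 10 dc 23 9e
  t2: 9e 23 dc 10 91 dc f5 f5
  t3: 9e 91 23 9e dc ec 10 02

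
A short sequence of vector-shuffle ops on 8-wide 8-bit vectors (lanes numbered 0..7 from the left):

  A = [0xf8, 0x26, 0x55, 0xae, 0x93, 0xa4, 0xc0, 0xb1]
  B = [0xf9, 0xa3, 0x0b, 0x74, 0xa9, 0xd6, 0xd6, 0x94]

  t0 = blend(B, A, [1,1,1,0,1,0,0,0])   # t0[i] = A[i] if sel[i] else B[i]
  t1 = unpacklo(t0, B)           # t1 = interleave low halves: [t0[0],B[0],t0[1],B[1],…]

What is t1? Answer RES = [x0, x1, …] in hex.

t0 = [0xf8, 0x26, 0x55, 0x74, 0x93, 0xd6, 0xd6, 0x94]
t1 = [0xf8, 0xf9, 0x26, 0xa3, 0x55, 0x0b, 0x74, 0x74]

RES = [0xf8, 0xf9, 0x26, 0xa3, 0x55, 0x0b, 0x74, 0x74]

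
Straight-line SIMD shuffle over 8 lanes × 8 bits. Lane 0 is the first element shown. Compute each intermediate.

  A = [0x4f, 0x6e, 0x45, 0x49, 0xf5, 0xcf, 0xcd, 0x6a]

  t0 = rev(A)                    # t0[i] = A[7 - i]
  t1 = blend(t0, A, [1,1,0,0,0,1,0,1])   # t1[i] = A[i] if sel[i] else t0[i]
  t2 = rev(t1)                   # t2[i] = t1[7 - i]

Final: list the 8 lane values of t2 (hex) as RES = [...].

RES = [ 0x6a  0x6e  0xcf  0x49  0xf5  0xcf  0x6e  0x4f ]

t0 = [0x6a, 0xcd, 0xcf, 0xf5, 0x49, 0x45, 0x6e, 0x4f]
t1 = [0x4f, 0x6e, 0xcf, 0xf5, 0x49, 0xcf, 0x6e, 0x6a]
t2 = [0x6a, 0x6e, 0xcf, 0x49, 0xf5, 0xcf, 0x6e, 0x4f]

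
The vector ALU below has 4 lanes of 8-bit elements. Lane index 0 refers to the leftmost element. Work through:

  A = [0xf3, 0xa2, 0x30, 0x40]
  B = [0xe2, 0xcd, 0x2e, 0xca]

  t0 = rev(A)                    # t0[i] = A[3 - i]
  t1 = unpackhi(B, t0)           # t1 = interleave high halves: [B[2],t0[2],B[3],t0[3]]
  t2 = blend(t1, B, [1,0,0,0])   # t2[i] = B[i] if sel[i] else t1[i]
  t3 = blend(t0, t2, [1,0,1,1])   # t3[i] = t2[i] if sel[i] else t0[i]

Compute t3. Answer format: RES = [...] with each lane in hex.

→ t0 |40|30|a2|f3|
→ t1 |2e|a2|ca|f3|
→ t2 |e2|a2|ca|f3|
→ t3 |e2|30|ca|f3|

RES = [ 0xe2  0x30  0xca  0xf3 ]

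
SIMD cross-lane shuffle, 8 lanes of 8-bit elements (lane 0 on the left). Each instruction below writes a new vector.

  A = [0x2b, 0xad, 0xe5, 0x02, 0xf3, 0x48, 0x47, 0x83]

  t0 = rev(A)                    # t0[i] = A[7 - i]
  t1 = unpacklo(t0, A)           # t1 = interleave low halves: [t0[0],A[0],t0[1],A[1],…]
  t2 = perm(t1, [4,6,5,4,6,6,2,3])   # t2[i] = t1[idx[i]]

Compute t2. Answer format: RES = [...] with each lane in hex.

→ t0 |83|47|48|f3|02|e5|ad|2b|
→ t1 |83|2b|47|ad|48|e5|f3|02|
→ t2 |48|f3|e5|48|f3|f3|47|ad|

RES = [ 0x48  0xf3  0xe5  0x48  0xf3  0xf3  0x47  0xad ]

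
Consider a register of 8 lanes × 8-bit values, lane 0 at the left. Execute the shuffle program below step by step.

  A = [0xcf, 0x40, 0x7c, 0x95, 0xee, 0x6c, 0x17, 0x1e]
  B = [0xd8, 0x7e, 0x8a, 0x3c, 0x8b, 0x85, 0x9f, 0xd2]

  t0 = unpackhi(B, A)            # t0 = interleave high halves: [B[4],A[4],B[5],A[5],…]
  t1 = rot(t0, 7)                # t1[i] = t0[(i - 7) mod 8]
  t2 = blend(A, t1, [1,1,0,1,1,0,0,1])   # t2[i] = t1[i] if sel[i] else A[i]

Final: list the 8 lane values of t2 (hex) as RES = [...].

→ t0 |8b|ee|85|6c|9f|17|d2|1e|
→ t1 |ee|85|6c|9f|17|d2|1e|8b|
→ t2 |ee|85|7c|9f|17|6c|17|8b|

RES = [0xee, 0x85, 0x7c, 0x9f, 0x17, 0x6c, 0x17, 0x8b]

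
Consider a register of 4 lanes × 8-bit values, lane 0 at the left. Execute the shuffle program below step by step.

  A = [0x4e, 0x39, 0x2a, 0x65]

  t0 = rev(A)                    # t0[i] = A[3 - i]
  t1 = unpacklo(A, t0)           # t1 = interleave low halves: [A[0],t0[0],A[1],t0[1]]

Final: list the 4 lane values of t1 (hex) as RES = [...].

RES = [ 0x4e  0x65  0x39  0x2a ]

  t0: 65 2a 39 4e
  t1: 4e 65 39 2a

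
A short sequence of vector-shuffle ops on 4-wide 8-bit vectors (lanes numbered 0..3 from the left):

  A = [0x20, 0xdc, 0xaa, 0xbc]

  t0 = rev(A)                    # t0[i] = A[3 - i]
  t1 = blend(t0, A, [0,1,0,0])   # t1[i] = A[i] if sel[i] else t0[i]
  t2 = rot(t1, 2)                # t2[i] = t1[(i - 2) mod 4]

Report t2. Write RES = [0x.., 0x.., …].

t0 = [0xbc, 0xaa, 0xdc, 0x20]
t1 = [0xbc, 0xdc, 0xdc, 0x20]
t2 = [0xdc, 0x20, 0xbc, 0xdc]

RES = [ 0xdc  0x20  0xbc  0xdc ]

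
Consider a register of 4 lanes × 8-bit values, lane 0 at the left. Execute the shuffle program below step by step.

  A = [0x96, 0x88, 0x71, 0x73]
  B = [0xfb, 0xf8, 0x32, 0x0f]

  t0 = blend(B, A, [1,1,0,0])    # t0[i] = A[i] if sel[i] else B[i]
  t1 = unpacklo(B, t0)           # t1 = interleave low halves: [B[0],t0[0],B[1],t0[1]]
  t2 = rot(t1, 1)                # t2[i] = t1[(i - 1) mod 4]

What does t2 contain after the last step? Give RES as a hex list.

→ t0 |96|88|32|0f|
→ t1 |fb|96|f8|88|
→ t2 |88|fb|96|f8|

RES = [0x88, 0xfb, 0x96, 0xf8]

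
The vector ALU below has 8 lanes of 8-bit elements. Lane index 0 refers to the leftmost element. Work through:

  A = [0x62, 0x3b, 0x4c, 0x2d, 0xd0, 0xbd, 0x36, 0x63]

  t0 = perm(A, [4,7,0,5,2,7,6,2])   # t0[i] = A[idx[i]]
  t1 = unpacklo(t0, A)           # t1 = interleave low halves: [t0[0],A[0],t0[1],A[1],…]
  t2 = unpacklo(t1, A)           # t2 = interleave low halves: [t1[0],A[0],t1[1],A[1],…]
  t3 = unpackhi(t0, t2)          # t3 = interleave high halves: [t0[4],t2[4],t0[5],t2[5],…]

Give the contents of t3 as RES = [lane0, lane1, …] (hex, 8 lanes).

  t0: d0 63 62 bd 4c 63 36 4c
  t1: d0 62 63 3b 62 4c bd 2d
  t2: d0 62 62 3b 63 4c 3b 2d
  t3: 4c 63 63 4c 36 3b 4c 2d

RES = [0x4c, 0x63, 0x63, 0x4c, 0x36, 0x3b, 0x4c, 0x2d]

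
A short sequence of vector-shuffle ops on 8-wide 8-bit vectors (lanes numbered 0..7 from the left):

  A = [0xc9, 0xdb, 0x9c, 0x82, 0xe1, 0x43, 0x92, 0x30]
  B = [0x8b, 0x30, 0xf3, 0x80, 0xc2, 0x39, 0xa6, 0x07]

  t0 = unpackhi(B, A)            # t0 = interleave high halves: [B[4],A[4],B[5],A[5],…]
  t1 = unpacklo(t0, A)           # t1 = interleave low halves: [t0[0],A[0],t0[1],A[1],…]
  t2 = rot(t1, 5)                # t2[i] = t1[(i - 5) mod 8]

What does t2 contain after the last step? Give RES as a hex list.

t0 = [0xc2, 0xe1, 0x39, 0x43, 0xa6, 0x92, 0x07, 0x30]
t1 = [0xc2, 0xc9, 0xe1, 0xdb, 0x39, 0x9c, 0x43, 0x82]
t2 = [0xdb, 0x39, 0x9c, 0x43, 0x82, 0xc2, 0xc9, 0xe1]

RES = [0xdb, 0x39, 0x9c, 0x43, 0x82, 0xc2, 0xc9, 0xe1]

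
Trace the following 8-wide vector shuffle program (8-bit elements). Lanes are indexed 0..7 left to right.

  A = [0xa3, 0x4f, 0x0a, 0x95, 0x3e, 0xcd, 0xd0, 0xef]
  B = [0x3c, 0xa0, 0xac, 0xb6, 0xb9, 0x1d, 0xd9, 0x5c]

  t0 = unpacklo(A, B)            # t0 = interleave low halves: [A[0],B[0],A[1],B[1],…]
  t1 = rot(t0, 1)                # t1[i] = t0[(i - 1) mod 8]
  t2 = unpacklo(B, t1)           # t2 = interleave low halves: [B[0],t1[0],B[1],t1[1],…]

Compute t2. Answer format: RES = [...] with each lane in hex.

RES = [ 0x3c  0xb6  0xa0  0xa3  0xac  0x3c  0xb6  0x4f ]

→ t0 |a3|3c|4f|a0|0a|ac|95|b6|
→ t1 |b6|a3|3c|4f|a0|0a|ac|95|
→ t2 |3c|b6|a0|a3|ac|3c|b6|4f|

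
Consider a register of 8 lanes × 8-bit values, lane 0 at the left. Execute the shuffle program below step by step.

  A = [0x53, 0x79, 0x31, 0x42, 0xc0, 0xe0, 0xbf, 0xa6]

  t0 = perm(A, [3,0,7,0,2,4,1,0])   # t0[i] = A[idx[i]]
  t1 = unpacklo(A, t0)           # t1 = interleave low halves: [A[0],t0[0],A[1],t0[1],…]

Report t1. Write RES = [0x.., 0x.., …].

RES = [0x53, 0x42, 0x79, 0x53, 0x31, 0xa6, 0x42, 0x53]

→ t0 |42|53|a6|53|31|c0|79|53|
→ t1 |53|42|79|53|31|a6|42|53|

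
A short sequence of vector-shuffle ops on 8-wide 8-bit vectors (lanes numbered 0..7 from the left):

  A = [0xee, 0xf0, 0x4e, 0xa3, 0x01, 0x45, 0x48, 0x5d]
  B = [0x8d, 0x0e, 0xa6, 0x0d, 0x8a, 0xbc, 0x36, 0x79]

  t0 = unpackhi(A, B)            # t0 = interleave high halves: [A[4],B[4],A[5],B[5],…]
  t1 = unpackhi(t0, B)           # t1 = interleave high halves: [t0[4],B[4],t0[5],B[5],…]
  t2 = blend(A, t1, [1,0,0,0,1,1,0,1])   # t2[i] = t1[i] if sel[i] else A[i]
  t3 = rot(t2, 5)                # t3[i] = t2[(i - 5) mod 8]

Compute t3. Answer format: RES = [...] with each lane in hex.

→ t0 |01|8a|45|bc|48|36|5d|79|
→ t1 |48|8a|36|bc|5d|36|79|79|
→ t2 |48|f0|4e|a3|5d|36|48|79|
→ t3 |a3|5d|36|48|79|48|f0|4e|

RES = [0xa3, 0x5d, 0x36, 0x48, 0x79, 0x48, 0xf0, 0x4e]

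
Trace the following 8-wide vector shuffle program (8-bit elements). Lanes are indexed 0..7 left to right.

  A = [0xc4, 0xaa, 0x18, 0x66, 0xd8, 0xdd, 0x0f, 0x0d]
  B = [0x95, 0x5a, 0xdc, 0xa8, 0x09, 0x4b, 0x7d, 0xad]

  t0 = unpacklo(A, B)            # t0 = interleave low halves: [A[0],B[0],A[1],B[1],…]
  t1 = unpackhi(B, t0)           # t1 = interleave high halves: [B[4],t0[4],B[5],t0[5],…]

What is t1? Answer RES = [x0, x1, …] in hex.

  t0: c4 95 aa 5a 18 dc 66 a8
  t1: 09 18 4b dc 7d 66 ad a8

RES = [ 0x09  0x18  0x4b  0xdc  0x7d  0x66  0xad  0xa8 ]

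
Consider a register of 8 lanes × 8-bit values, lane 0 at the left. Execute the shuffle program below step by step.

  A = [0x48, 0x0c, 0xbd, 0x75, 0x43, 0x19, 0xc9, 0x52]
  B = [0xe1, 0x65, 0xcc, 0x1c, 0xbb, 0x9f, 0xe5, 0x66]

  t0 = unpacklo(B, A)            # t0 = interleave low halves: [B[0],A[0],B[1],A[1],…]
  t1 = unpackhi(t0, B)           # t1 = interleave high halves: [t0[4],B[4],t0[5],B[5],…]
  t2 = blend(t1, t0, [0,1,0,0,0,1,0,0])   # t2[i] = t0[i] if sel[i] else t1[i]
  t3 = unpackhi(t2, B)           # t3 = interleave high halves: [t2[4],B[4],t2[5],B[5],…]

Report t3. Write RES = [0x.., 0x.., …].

t0 = [0xe1, 0x48, 0x65, 0x0c, 0xcc, 0xbd, 0x1c, 0x75]
t1 = [0xcc, 0xbb, 0xbd, 0x9f, 0x1c, 0xe5, 0x75, 0x66]
t2 = [0xcc, 0x48, 0xbd, 0x9f, 0x1c, 0xbd, 0x75, 0x66]
t3 = [0x1c, 0xbb, 0xbd, 0x9f, 0x75, 0xe5, 0x66, 0x66]

RES = [ 0x1c  0xbb  0xbd  0x9f  0x75  0xe5  0x66  0x66 ]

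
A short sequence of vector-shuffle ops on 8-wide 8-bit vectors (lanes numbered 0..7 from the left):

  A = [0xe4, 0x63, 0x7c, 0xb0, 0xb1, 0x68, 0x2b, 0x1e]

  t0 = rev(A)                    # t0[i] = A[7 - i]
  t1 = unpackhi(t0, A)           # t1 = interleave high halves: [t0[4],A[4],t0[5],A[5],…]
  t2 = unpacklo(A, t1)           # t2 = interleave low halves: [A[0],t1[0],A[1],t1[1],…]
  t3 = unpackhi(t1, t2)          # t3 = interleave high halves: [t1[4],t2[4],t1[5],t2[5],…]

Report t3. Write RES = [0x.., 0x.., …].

RES = [0x63, 0x7c, 0x2b, 0x7c, 0xe4, 0xb0, 0x1e, 0x68]

  t0: 1e 2b 68 b1 b0 7c 63 e4
  t1: b0 b1 7c 68 63 2b e4 1e
  t2: e4 b0 63 b1 7c 7c b0 68
  t3: 63 7c 2b 7c e4 b0 1e 68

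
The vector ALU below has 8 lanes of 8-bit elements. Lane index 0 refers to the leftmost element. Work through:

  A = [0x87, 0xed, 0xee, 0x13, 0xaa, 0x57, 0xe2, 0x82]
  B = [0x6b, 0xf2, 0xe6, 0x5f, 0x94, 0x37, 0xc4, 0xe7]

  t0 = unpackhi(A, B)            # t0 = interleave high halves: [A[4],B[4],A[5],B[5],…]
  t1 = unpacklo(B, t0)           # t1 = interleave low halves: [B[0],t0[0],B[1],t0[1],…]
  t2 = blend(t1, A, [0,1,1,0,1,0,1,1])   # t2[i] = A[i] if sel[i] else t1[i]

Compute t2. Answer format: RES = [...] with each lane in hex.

RES = [0x6b, 0xed, 0xee, 0x94, 0xaa, 0x57, 0xe2, 0x82]

t0 = [0xaa, 0x94, 0x57, 0x37, 0xe2, 0xc4, 0x82, 0xe7]
t1 = [0x6b, 0xaa, 0xf2, 0x94, 0xe6, 0x57, 0x5f, 0x37]
t2 = [0x6b, 0xed, 0xee, 0x94, 0xaa, 0x57, 0xe2, 0x82]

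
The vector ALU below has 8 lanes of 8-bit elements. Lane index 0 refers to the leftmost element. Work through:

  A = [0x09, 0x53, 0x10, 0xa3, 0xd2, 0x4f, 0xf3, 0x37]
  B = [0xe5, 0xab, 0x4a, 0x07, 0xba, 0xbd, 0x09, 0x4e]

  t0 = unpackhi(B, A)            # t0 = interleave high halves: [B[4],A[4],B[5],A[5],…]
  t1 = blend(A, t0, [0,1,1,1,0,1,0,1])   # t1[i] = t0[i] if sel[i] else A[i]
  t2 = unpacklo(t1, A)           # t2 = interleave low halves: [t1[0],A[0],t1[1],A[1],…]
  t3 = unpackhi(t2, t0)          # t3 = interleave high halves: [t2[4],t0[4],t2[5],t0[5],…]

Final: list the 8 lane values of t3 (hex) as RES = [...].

→ t0 |ba|d2|bd|4f|09|f3|4e|37|
→ t1 |09|d2|bd|4f|d2|f3|f3|37|
→ t2 |09|09|d2|53|bd|10|4f|a3|
→ t3 |bd|09|10|f3|4f|4e|a3|37|

RES = [ 0xbd  0x09  0x10  0xf3  0x4f  0x4e  0xa3  0x37 ]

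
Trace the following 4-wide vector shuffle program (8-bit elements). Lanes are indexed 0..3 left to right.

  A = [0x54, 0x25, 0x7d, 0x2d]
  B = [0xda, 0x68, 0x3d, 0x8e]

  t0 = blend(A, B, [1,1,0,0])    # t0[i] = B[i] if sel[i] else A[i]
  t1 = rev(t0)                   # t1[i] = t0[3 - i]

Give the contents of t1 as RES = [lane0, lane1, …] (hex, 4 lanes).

t0 = [0xda, 0x68, 0x7d, 0x2d]
t1 = [0x2d, 0x7d, 0x68, 0xda]

RES = [ 0x2d  0x7d  0x68  0xda ]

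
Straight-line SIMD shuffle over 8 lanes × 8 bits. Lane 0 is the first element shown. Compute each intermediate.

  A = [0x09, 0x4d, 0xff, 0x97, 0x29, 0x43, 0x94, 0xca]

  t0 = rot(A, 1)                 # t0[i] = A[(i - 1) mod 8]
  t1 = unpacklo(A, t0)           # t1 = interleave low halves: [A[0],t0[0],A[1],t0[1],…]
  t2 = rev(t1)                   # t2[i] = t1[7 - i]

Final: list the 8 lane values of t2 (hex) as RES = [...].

t0 = [0xca, 0x09, 0x4d, 0xff, 0x97, 0x29, 0x43, 0x94]
t1 = [0x09, 0xca, 0x4d, 0x09, 0xff, 0x4d, 0x97, 0xff]
t2 = [0xff, 0x97, 0x4d, 0xff, 0x09, 0x4d, 0xca, 0x09]

RES = [0xff, 0x97, 0x4d, 0xff, 0x09, 0x4d, 0xca, 0x09]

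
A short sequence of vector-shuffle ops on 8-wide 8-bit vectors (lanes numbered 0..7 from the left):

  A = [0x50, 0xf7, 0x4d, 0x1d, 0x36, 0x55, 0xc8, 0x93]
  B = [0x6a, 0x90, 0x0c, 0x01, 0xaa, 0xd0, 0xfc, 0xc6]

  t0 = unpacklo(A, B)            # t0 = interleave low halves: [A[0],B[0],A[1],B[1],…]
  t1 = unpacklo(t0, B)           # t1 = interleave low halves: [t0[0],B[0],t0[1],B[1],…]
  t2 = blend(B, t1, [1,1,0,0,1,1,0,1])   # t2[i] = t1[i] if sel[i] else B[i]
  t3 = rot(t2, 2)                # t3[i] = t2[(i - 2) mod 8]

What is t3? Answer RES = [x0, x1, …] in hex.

RES = [0xfc, 0x01, 0x50, 0x6a, 0x0c, 0x01, 0xf7, 0x0c]

t0 = [0x50, 0x6a, 0xf7, 0x90, 0x4d, 0x0c, 0x1d, 0x01]
t1 = [0x50, 0x6a, 0x6a, 0x90, 0xf7, 0x0c, 0x90, 0x01]
t2 = [0x50, 0x6a, 0x0c, 0x01, 0xf7, 0x0c, 0xfc, 0x01]
t3 = [0xfc, 0x01, 0x50, 0x6a, 0x0c, 0x01, 0xf7, 0x0c]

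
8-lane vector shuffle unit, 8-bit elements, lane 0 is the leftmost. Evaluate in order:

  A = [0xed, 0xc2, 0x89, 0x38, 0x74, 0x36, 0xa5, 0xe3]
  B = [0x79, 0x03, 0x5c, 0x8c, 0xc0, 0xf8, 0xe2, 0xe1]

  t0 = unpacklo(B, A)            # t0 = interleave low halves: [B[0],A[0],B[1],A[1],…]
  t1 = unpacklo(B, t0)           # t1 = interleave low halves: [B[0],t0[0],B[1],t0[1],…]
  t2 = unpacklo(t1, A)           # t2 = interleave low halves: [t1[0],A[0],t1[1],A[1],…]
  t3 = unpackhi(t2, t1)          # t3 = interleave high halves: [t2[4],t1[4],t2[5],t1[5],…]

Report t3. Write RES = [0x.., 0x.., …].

RES = [ 0x03  0x5c  0x89  0x03  0xed  0x8c  0x38  0xc2 ]

  t0: 79 ed 03 c2 5c 89 8c 38
  t1: 79 79 03 ed 5c 03 8c c2
  t2: 79 ed 79 c2 03 89 ed 38
  t3: 03 5c 89 03 ed 8c 38 c2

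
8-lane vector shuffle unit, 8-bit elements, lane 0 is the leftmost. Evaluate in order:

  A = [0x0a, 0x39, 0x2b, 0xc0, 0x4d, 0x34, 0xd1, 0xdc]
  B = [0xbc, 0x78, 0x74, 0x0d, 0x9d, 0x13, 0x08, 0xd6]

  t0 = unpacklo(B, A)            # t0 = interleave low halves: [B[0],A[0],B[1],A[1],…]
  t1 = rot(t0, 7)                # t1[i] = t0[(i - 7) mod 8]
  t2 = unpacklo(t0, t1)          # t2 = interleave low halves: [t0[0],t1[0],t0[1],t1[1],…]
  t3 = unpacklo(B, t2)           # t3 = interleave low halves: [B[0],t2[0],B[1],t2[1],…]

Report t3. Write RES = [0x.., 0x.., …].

RES = [0xbc, 0xbc, 0x78, 0x0a, 0x74, 0x0a, 0x0d, 0x78]

→ t0 |bc|0a|78|39|74|2b|0d|c0|
→ t1 |0a|78|39|74|2b|0d|c0|bc|
→ t2 |bc|0a|0a|78|78|39|39|74|
→ t3 |bc|bc|78|0a|74|0a|0d|78|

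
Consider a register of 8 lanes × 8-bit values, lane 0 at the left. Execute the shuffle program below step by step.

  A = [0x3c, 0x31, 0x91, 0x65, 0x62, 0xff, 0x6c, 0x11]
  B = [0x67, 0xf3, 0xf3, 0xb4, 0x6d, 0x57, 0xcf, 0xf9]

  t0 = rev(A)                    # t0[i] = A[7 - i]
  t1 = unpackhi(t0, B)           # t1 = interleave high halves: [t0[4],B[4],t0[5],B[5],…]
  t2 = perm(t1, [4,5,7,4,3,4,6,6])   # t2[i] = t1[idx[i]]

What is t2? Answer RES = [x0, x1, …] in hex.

RES = [ 0x31  0xcf  0xf9  0x31  0x57  0x31  0x3c  0x3c ]

t0 = [0x11, 0x6c, 0xff, 0x62, 0x65, 0x91, 0x31, 0x3c]
t1 = [0x65, 0x6d, 0x91, 0x57, 0x31, 0xcf, 0x3c, 0xf9]
t2 = [0x31, 0xcf, 0xf9, 0x31, 0x57, 0x31, 0x3c, 0x3c]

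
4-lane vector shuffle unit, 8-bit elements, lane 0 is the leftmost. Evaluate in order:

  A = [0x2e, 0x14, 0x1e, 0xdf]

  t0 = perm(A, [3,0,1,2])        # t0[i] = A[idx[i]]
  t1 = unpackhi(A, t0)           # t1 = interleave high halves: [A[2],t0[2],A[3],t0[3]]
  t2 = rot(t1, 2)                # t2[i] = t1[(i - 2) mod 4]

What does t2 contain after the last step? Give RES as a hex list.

→ t0 |df|2e|14|1e|
→ t1 |1e|14|df|1e|
→ t2 |df|1e|1e|14|

RES = [0xdf, 0x1e, 0x1e, 0x14]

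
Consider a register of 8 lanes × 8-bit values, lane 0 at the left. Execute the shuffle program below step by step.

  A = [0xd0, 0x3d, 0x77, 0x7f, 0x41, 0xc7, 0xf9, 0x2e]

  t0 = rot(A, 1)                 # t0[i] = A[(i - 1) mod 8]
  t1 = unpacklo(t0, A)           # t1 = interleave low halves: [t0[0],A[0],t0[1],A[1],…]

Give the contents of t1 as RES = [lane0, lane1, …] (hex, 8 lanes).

  t0: 2e d0 3d 77 7f 41 c7 f9
  t1: 2e d0 d0 3d 3d 77 77 7f

RES = [0x2e, 0xd0, 0xd0, 0x3d, 0x3d, 0x77, 0x77, 0x7f]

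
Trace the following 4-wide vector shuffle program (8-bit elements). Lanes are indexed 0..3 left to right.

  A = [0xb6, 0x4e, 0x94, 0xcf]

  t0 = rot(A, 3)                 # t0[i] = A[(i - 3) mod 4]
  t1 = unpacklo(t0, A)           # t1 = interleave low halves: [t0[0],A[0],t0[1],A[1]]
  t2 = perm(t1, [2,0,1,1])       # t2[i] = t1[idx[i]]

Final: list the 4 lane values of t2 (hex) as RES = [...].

  t0: 4e 94 cf b6
  t1: 4e b6 94 4e
  t2: 94 4e b6 b6

RES = [ 0x94  0x4e  0xb6  0xb6 ]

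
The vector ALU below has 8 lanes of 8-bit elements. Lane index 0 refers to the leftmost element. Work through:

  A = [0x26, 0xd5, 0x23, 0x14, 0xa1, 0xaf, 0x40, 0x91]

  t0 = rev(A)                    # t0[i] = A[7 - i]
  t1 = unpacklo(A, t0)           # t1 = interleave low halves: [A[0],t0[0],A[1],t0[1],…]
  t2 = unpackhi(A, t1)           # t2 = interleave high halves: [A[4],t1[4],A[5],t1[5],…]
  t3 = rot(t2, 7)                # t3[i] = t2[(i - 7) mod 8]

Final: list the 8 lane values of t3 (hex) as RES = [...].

RES = [ 0x23  0xaf  0xaf  0x40  0x14  0x91  0xa1  0xa1 ]

  t0: 91 40 af a1 14 23 d5 26
  t1: 26 91 d5 40 23 af 14 a1
  t2: a1 23 af af 40 14 91 a1
  t3: 23 af af 40 14 91 a1 a1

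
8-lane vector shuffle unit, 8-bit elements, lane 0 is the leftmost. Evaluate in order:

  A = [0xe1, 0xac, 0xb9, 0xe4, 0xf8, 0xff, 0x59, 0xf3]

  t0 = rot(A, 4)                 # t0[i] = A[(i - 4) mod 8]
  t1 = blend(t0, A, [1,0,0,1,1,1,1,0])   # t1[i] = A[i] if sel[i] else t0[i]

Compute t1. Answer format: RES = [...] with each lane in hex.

RES = [ 0xe1  0xff  0x59  0xe4  0xf8  0xff  0x59  0xe4 ]

  t0: f8 ff 59 f3 e1 ac b9 e4
  t1: e1 ff 59 e4 f8 ff 59 e4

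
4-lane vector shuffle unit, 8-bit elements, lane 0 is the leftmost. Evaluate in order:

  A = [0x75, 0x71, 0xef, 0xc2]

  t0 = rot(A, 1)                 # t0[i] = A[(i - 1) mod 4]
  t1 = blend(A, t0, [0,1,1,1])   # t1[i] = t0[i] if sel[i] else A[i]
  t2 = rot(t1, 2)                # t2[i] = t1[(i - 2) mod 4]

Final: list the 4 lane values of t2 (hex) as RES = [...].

RES = [0x71, 0xef, 0x75, 0x75]

  t0: c2 75 71 ef
  t1: 75 75 71 ef
  t2: 71 ef 75 75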